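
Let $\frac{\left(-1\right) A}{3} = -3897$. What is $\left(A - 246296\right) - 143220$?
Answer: $-377825$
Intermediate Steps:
$A = 11691$ ($A = \left(-3\right) \left(-3897\right) = 11691$)
$\left(A - 246296\right) - 143220 = \left(11691 - 246296\right) - 143220 = -234605 - 143220 = -377825$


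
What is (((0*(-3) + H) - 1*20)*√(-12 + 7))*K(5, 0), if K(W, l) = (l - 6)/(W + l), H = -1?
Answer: 126*I*√5/5 ≈ 56.349*I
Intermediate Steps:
K(W, l) = (-6 + l)/(W + l)
(((0*(-3) + H) - 1*20)*√(-12 + 7))*K(5, 0) = (((0*(-3) - 1) - 1*20)*√(-12 + 7))*((-6 + 0)/(5 + 0)) = (((0 - 1) - 20)*√(-5))*(-6/5) = ((-1 - 20)*(I*√5))*((⅕)*(-6)) = -21*I*√5*(-6/5) = 126*I*√5/5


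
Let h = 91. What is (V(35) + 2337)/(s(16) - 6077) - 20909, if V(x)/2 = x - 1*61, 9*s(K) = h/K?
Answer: -18295641313/874997 ≈ -20909.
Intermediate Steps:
s(K) = 91/(9*K) (s(K) = (91/K)/9 = 91/(9*K))
V(x) = -122 + 2*x (V(x) = 2*(x - 1*61) = 2*(x - 61) = 2*(-61 + x) = -122 + 2*x)
(V(35) + 2337)/(s(16) - 6077) - 20909 = ((-122 + 2*35) + 2337)/((91/9)/16 - 6077) - 20909 = ((-122 + 70) + 2337)/((91/9)*(1/16) - 6077) - 20909 = (-52 + 2337)/(91/144 - 6077) - 20909 = 2285/(-874997/144) - 20909 = 2285*(-144/874997) - 20909 = -329040/874997 - 20909 = -18295641313/874997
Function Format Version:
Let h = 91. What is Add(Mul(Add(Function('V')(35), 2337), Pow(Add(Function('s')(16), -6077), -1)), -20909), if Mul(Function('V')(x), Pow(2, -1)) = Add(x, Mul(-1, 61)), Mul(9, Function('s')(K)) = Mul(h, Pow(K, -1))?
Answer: Rational(-18295641313, 874997) ≈ -20909.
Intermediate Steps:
Function('s')(K) = Mul(Rational(91, 9), Pow(K, -1)) (Function('s')(K) = Mul(Rational(1, 9), Mul(91, Pow(K, -1))) = Mul(Rational(91, 9), Pow(K, -1)))
Function('V')(x) = Add(-122, Mul(2, x)) (Function('V')(x) = Mul(2, Add(x, Mul(-1, 61))) = Mul(2, Add(x, -61)) = Mul(2, Add(-61, x)) = Add(-122, Mul(2, x)))
Add(Mul(Add(Function('V')(35), 2337), Pow(Add(Function('s')(16), -6077), -1)), -20909) = Add(Mul(Add(Add(-122, Mul(2, 35)), 2337), Pow(Add(Mul(Rational(91, 9), Pow(16, -1)), -6077), -1)), -20909) = Add(Mul(Add(Add(-122, 70), 2337), Pow(Add(Mul(Rational(91, 9), Rational(1, 16)), -6077), -1)), -20909) = Add(Mul(Add(-52, 2337), Pow(Add(Rational(91, 144), -6077), -1)), -20909) = Add(Mul(2285, Pow(Rational(-874997, 144), -1)), -20909) = Add(Mul(2285, Rational(-144, 874997)), -20909) = Add(Rational(-329040, 874997), -20909) = Rational(-18295641313, 874997)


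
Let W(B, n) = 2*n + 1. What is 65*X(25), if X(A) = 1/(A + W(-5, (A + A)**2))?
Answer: 65/5026 ≈ 0.012933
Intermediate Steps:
W(B, n) = 1 + 2*n
X(A) = 1/(1 + A + 8*A**2) (X(A) = 1/(A + (1 + 2*(A + A)**2)) = 1/(A + (1 + 2*(2*A)**2)) = 1/(A + (1 + 2*(4*A**2))) = 1/(A + (1 + 8*A**2)) = 1/(1 + A + 8*A**2))
65*X(25) = 65/(1 + 25 + 8*25**2) = 65/(1 + 25 + 8*625) = 65/(1 + 25 + 5000) = 65/5026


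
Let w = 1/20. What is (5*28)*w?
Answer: 7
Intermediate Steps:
w = 1/20 ≈ 0.050000
(5*28)*w = (5*28)*(1/20) = 140*(1/20) = 7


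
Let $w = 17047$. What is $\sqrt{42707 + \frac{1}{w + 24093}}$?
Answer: $\frac{\sqrt{149342108385}}{1870} \approx 206.66$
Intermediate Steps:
$\sqrt{42707 + \frac{1}{w + 24093}} = \sqrt{42707 + \frac{1}{17047 + 24093}} = \sqrt{42707 + \frac{1}{41140}} = \sqrt{\frac{1756965981}{41140}} = \frac{\sqrt{149342108385}}{1870}$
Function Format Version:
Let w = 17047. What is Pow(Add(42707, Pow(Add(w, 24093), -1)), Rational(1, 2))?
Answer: Mul(Rational(1, 1870), Pow(149342108385, Rational(1, 2))) ≈ 206.66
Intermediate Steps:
Pow(Add(42707, Pow(Add(w, 24093), -1)), Rational(1, 2)) = Pow(Add(42707, Pow(Add(17047, 24093), -1)), Rational(1, 2)) = Pow(Add(42707, Pow(41140, -1)), Rational(1, 2)) = Pow(Add(42707, Rational(1, 41140)), Rational(1, 2)) = Pow(Rational(1756965981, 41140), Rational(1, 2)) = Mul(Rational(1, 1870), Pow(149342108385, Rational(1, 2)))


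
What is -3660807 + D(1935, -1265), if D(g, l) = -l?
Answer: -3659542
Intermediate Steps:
-3660807 + D(1935, -1265) = -3660807 - 1*(-1265) = -3660807 + 1265 = -3659542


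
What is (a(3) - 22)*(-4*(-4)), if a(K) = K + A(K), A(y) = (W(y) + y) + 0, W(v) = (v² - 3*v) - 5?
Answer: -336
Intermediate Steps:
W(v) = -5 + v² - 3*v
A(y) = -5 + y² - 2*y (A(y) = ((-5 + y² - 3*y) + y) + 0 = (-5 + y² - 2*y) + 0 = -5 + y² - 2*y)
a(K) = -5 + K² - K (a(K) = K + (-5 + K² - 2*K) = -5 + K² - K)
(a(3) - 22)*(-4*(-4)) = ((-5 + 3² - 1*3) - 22)*(-4*(-4)) = ((-5 + 9 - 3) - 22)*16 = (1 - 22)*16 = -21*16 = -336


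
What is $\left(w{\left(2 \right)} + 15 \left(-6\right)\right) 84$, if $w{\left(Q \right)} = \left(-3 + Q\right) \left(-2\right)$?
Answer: $-7392$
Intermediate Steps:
$w{\left(Q \right)} = 6 - 2 Q$
$\left(w{\left(2 \right)} + 15 \left(-6\right)\right) 84 = \left(\left(6 - 4\right) + 15 \left(-6\right)\right) 84 = \left(\left(6 - 4\right) - 90\right) 84 = \left(2 - 90\right) 84 = \left(-88\right) 84 = -7392$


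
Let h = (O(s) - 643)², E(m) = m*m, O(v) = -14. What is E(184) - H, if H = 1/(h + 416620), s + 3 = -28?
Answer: 28718995263/848269 ≈ 33856.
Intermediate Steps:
s = -31 (s = -3 - 28 = -31)
E(m) = m²
h = 431649 (h = (-14 - 643)² = (-657)² = 431649)
H = 1/848269 (H = 1/(431649 + 416620) = 1/848269 ≈ 1.1789e-6)
E(184) - H = 184² - 1*1/848269 = 33856 - 1/848269 = 28718995263/848269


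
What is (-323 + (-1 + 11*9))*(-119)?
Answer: 26775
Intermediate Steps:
(-323 + (-1 + 11*9))*(-119) = (-323 + (-1 + 99))*(-119) = (-323 + 98)*(-119) = -225*(-119) = 26775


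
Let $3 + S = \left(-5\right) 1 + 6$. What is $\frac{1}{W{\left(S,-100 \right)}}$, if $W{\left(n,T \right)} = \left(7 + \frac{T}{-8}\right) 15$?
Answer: $\frac{2}{585} \approx 0.0034188$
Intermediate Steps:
$S = -2$ ($S = -3 + \left(\left(-5\right) 1 + 6\right) = -3 + \left(-5 + 6\right) = -3 + 1 = -2$)
$W{\left(n,T \right)} = 105 - \frac{15 T}{8}$ ($W{\left(n,T \right)} = \left(7 + T \left(- \frac{1}{8}\right)\right) 15 = \left(7 - \frac{T}{8}\right) 15 = 105 - \frac{15 T}{8}$)
$\frac{1}{W{\left(S,-100 \right)}} = \frac{1}{105 - - \frac{375}{2}} = \frac{1}{105 + \frac{375}{2}} = \frac{1}{\frac{585}{2}} = \frac{2}{585}$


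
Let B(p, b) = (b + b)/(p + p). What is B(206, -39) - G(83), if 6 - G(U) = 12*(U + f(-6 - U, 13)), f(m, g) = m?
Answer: -16107/206 ≈ -78.189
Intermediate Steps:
B(p, b) = b/p (B(p, b) = (2*b)/((2*p)) = (2*b)*(1/(2*p)) = b/p)
G(U) = 78 (G(U) = 6 - 12*(U + (-6 - U)) = 6 - 12*(-6) = 6 - 1*(-72) = 6 + 72 = 78)
B(206, -39) - G(83) = -39/206 - 1*78 = -39*1/206 - 78 = -39/206 - 78 = -16107/206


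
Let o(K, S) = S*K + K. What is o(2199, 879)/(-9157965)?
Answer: -129008/610531 ≈ -0.21130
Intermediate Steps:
o(K, S) = K + K*S (o(K, S) = K*S + K = K + K*S)
o(2199, 879)/(-9157965) = (2199*(1 + 879))/(-9157965) = (2199*880)*(-1/9157965) = 1935120*(-1/9157965) = -129008/610531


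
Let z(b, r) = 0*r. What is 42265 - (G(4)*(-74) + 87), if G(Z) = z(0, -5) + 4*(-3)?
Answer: 41290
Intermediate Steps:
z(b, r) = 0
G(Z) = -12 (G(Z) = 0 + 4*(-3) = 0 - 12 = -12)
42265 - (G(4)*(-74) + 87) = 42265 - (-12*(-74) + 87) = 42265 - (888 + 87) = 42265 - 1*975 = 42265 - 975 = 41290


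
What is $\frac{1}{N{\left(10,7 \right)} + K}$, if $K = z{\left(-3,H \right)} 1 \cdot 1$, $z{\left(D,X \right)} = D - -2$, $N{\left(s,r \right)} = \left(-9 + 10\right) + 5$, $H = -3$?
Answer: $\frac{1}{5} \approx 0.2$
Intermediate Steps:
$N{\left(s,r \right)} = 6$ ($N{\left(s,r \right)} = 1 + 5 = 6$)
$z{\left(D,X \right)} = 2 + D$ ($z{\left(D,X \right)} = D + 2 = 2 + D$)
$K = -1$ ($K = \left(2 - 3\right) 1 \cdot 1 = \left(-1\right) 1 \cdot 1 = \left(-1\right) 1 = -1$)
$\frac{1}{N{\left(10,7 \right)} + K} = \frac{1}{6 - 1} = \frac{1}{5}$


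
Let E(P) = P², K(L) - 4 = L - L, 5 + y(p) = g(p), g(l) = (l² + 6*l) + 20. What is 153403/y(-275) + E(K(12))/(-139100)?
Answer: 1066858673/514600450 ≈ 2.0732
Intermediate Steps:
g(l) = 20 + l² + 6*l
y(p) = 15 + p² + 6*p (y(p) = -5 + (20 + p² + 6*p) = 15 + p² + 6*p)
K(L) = 4 (K(L) = 4 + (L - L) = 4 + 0 = 4)
153403/y(-275) + E(K(12))/(-139100) = 153403/(15 + (-275)² + 6*(-275)) + 4²/(-139100) = 153403/(15 + 75625 - 1650) + 16*(-1/139100) = 153403/73990 - 4/34775 = 1066858673/514600450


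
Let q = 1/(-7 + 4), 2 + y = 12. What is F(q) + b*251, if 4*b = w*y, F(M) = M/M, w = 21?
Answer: 26357/2 ≈ 13179.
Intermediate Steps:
y = 10 (y = -2 + 12 = 10)
q = -⅓ (q = 1/(-3) = -⅓ ≈ -0.33333)
F(M) = 1
b = 105/2 (b = (21*10)/4 = (¼)*210 = 105/2 ≈ 52.500)
F(q) + b*251 = 1 + (105/2)*251 = 1 + 26355/2 = 26357/2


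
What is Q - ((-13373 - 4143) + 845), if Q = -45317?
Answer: -28646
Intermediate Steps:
Q - ((-13373 - 4143) + 845) = -45317 - ((-13373 - 4143) + 845) = -45317 - (-17516 + 845) = -45317 - 1*(-16671) = -45317 + 16671 = -28646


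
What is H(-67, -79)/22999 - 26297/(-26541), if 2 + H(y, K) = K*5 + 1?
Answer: 594294467/610416459 ≈ 0.97359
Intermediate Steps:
H(y, K) = -1 + 5*K (H(y, K) = -2 + (K*5 + 1) = -2 + (5*K + 1) = -2 + (1 + 5*K) = -1 + 5*K)
H(-67, -79)/22999 - 26297/(-26541) = (-1 + 5*(-79))/22999 - 26297/(-26541) = (-1 - 395)*(1/22999) - 26297*(-1/26541) = -396*1/22999 + 26297/26541 = -396/22999 + 26297/26541 = 594294467/610416459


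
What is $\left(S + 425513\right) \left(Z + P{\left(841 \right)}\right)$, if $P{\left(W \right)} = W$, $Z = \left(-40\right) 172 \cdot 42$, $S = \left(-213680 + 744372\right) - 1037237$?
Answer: $23346858808$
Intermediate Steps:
$S = -506545$ ($S = 530692 - 1037237 = -506545$)
$Z = -288960$ ($Z = \left(-6880\right) 42 = -288960$)
$\left(S + 425513\right) \left(Z + P{\left(841 \right)}\right) = \left(-506545 + 425513\right) \left(-288960 + 841\right) = \left(-81032\right) \left(-288119\right) = 23346858808$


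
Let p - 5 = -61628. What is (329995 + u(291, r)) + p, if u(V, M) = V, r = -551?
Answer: 268663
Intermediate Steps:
p = -61623 (p = 5 - 61628 = -61623)
(329995 + u(291, r)) + p = (329995 + 291) - 61623 = 330286 - 61623 = 268663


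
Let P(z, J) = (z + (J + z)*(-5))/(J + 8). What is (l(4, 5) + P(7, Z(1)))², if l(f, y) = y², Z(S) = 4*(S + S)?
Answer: 6889/16 ≈ 430.56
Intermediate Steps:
Z(S) = 8*S (Z(S) = 4*(2*S) = 8*S)
P(z, J) = (-5*J - 4*z)/(8 + J) (P(z, J) = (z + (-5*J - 5*z))/(8 + J) = (-5*J - 4*z)/(8 + J))
(l(4, 5) + P(7, Z(1)))² = (5² + (-40 - 4*7)/(8 + 8*1))² = (25 + (-5*8 - 28)/(8 + 8))² = (25 + (-40 - 28)/16)² = (25 + (1/16)*(-68))² = (25 - 17/4)² = (83/4)² = 6889/16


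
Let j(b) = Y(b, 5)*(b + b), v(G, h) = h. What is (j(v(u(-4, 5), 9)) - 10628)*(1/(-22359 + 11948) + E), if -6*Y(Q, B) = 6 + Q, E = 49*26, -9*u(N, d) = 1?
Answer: -141562541549/10411 ≈ -1.3597e+7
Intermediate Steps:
u(N, d) = -⅑ (u(N, d) = -⅑*1 = -⅑)
E = 1274
Y(Q, B) = -1 - Q/6 (Y(Q, B) = -(6 + Q)/6 = -1 - Q/6)
j(b) = 2*b*(-1 - b/6) (j(b) = (-1 - b/6)*(b + b) = (-1 - b/6)*(2*b) = 2*b*(-1 - b/6))
(j(v(u(-4, 5), 9)) - 10628)*(1/(-22359 + 11948) + E) = (-⅓*9*(6 + 9) - 10628)*(1/(-22359 + 11948) + 1274) = (-⅓*9*15 - 10628)*(1/(-10411) + 1274) = (-45 - 10628)*(-1/10411 + 1274) = -10673*13263613/10411 = -141562541549/10411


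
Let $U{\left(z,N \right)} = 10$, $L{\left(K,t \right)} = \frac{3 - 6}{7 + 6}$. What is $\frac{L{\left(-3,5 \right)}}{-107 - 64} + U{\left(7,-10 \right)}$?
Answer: $\frac{7411}{741} \approx 10.001$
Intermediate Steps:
$L{\left(K,t \right)} = - \frac{3}{13}$
$\frac{L{\left(-3,5 \right)}}{-107 - 64} + U{\left(7,-10 \right)} = - \frac{3}{13 \left(-107 - 64\right)} + 10 = - \frac{3}{13 \left(-171\right)} + 10 = \left(- \frac{3}{13}\right) \left(- \frac{1}{171}\right) + 10 = \frac{1}{741} + 10 = \frac{7411}{741}$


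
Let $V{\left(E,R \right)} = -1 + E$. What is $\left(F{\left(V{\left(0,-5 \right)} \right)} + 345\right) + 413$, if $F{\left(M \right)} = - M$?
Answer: $759$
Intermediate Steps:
$\left(F{\left(V{\left(0,-5 \right)} \right)} + 345\right) + 413 = \left(- (-1 + 0) + 345\right) + 413 = \left(\left(-1\right) \left(-1\right) + 345\right) + 413 = \left(1 + 345\right) + 413 = 346 + 413 = 759$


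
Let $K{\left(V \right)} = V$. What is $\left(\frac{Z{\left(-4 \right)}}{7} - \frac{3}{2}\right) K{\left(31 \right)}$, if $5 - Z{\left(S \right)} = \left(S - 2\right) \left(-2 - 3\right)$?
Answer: $- \frac{2201}{14} \approx -157.21$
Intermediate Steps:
$Z{\left(S \right)} = -5 + 5 S$ ($Z{\left(S \right)} = 5 - \left(S - 2\right) \left(-2 - 3\right) = 5 - \left(-2 + S\right) \left(-5\right) = 5 - \left(10 - 5 S\right) = 5 + \left(-10 + 5 S\right) = -5 + 5 S$)
$\left(\frac{Z{\left(-4 \right)}}{7} - \frac{3}{2}\right) K{\left(31 \right)} = \left(\frac{-5 + 5 \left(-4\right)}{7} - \frac{3}{2}\right) 31 = \left(\left(-5 - 20\right) \frac{1}{7} - \frac{3}{2}\right) 31 = \left(\left(-25\right) \frac{1}{7} - \frac{3}{2}\right) 31 = \left(- \frac{25}{7} - \frac{3}{2}\right) 31 = \left(- \frac{71}{14}\right) 31 = - \frac{2201}{14}$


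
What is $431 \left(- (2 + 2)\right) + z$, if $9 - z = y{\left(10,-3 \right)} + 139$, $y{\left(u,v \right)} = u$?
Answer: $-1864$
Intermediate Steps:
$z = -140$ ($z = 9 - \left(10 + 139\right) = 9 - 149 = -140$)
$431 \left(- (2 + 2)\right) + z = 431 \left(- (2 + 2)\right) - 140 = 431 \left(\left(-1\right) 4\right) - 140 = 431 \left(-4\right) - 140 = -1724 - 140 = -1864$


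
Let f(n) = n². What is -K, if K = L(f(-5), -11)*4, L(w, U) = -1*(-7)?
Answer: -28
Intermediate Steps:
L(w, U) = 7
K = 28 (K = 7*4 = 28)
-K = -1*28 = -28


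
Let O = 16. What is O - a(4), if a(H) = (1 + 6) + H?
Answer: 5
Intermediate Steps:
a(H) = 7 + H
O - a(4) = 16 - (7 + 4) = 16 - 1*11 = 16 - 11 = 5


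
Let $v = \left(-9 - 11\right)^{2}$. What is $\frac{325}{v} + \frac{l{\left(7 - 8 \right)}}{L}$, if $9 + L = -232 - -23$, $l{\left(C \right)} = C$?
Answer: $\frac{1425}{1744} \approx 0.81709$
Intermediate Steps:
$v = 400$ ($v = \left(-20\right)^{2} = 400$)
$L = -218$ ($L = -9 - 209 = -218$)
$\frac{325}{v} + \frac{l{\left(7 - 8 \right)}}{L} = \frac{325}{400} + \frac{7 - 8}{-218} = 325 \cdot \frac{1}{400} - - \frac{1}{218} = \frac{13}{16} + \frac{1}{218} = \frac{1425}{1744}$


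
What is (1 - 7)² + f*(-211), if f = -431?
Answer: 90977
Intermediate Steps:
(1 - 7)² + f*(-211) = (1 - 7)² - 431*(-211) = (-6)² + 90941 = 36 + 90941 = 90977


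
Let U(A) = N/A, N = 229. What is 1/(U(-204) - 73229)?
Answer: -204/14938945 ≈ -1.3656e-5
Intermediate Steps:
U(A) = 229/A
1/(U(-204) - 73229) = 1/(229/(-204) - 73229) = 1/(229*(-1/204) - 73229) = 1/(-229/204 - 73229) = 1/(-14938945/204) = -204/14938945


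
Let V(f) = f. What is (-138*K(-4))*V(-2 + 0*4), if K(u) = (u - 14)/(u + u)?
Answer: 621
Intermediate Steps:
K(u) = (-14 + u)/(2*u) (K(u) = (-14 + u)/((2*u)) = (-14 + u)*(1/(2*u)) = (-14 + u)/(2*u))
(-138*K(-4))*V(-2 + 0*4) = (-69*(-14 - 4)/(-4))*(-2 + 0*4) = (-69*(-1)*(-18)/4)*(-2 + 0) = -138*9/4*(-2) = -621/2*(-2) = 621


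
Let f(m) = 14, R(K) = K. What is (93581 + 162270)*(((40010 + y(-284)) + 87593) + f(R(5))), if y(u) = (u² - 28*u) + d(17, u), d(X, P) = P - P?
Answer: 55321382475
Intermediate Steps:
d(X, P) = 0
y(u) = u² - 28*u (y(u) = (u² - 28*u) + 0 = u² - 28*u)
(93581 + 162270)*(((40010 + y(-284)) + 87593) + f(R(5))) = (93581 + 162270)*(((40010 - 284*(-28 - 284)) + 87593) + 14) = 255851*(((40010 - 284*(-312)) + 87593) + 14) = 255851*(((40010 + 88608) + 87593) + 14) = 255851*((128618 + 87593) + 14) = 255851*(216211 + 14) = 255851*216225 = 55321382475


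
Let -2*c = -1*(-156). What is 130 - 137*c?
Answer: 10816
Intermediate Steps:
c = -78 (c = -(-1)*(-156)/2 = -½*156 = -78)
130 - 137*c = 130 - 137*(-78) = 130 + 10686 = 10816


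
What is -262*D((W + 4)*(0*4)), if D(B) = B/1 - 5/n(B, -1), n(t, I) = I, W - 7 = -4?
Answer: -1310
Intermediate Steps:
W = 3 (W = 7 - 4 = 3)
D(B) = 5 + B (D(B) = B/1 - 5/(-1) = B*1 - 5*(-1) = B + 5 = 5 + B)
-262*D((W + 4)*(0*4)) = -262*(5 + (3 + 4)*(0*4)) = -262*(5 + 7*0) = -262*(5 + 0) = -262*5 = -1310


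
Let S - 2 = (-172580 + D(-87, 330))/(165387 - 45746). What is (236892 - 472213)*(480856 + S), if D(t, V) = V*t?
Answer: -13538047883630848/119641 ≈ -1.1316e+11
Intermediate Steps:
S = 37992/119641 (S = 2 + (-172580 + 330*(-87))/(165387 - 45746) = 2 + (-172580 - 28710)/119641 = 2 - 201290*1/119641 = 2 - 201290/119641 = 37992/119641 ≈ 0.31755)
(236892 - 472213)*(480856 + S) = (236892 - 472213)*(480856 + 37992/119641) = -235321*57530130688/119641 = -13538047883630848/119641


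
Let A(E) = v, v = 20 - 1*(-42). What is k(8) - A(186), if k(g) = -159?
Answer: -221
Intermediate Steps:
v = 62 (v = 20 + 42 = 62)
A(E) = 62
k(8) - A(186) = -159 - 1*62 = -159 - 62 = -221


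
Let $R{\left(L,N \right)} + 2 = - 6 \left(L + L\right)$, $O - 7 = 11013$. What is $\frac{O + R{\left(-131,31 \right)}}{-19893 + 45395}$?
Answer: $\frac{6295}{12751} \approx 0.49369$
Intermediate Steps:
$O = 11020$ ($O = 7 + 11013 = 11020$)
$R{\left(L,N \right)} = -2 - 12 L$ ($R{\left(L,N \right)} = -2 - 6 \left(L + L\right) = -2 - 6 \cdot 2 L = -2 - 12 L$)
$\frac{O + R{\left(-131,31 \right)}}{-19893 + 45395} = \frac{11020 - -1570}{-19893 + 45395} = \frac{11020 + \left(-2 + 1572\right)}{25502} = \left(11020 + 1570\right) \frac{1}{25502} = 12590 \cdot \frac{1}{25502} = \frac{6295}{12751}$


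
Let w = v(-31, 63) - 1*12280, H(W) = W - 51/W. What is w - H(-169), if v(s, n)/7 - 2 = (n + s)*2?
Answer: -1968732/169 ≈ -11649.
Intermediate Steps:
v(s, n) = 14 + 14*n + 14*s (v(s, n) = 14 + 7*((n + s)*2) = 14 + 7*(2*n + 2*s) = 14 + (14*n + 14*s) = 14 + 14*n + 14*s)
w = -11818 (w = (14 + 14*63 + 14*(-31)) - 1*12280 = (14 + 882 - 434) - 12280 = 462 - 12280 = -11818)
w - H(-169) = -11818 - (-169 - 51/(-169)) = -11818 - (-169 - 51*(-1/169)) = -11818 - (-169 + 51/169) = -11818 - 1*(-28510/169) = -11818 + 28510/169 = -1968732/169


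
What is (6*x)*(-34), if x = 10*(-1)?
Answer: 2040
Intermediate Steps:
x = -10
(6*x)*(-34) = (6*(-10))*(-34) = -60*(-34) = 2040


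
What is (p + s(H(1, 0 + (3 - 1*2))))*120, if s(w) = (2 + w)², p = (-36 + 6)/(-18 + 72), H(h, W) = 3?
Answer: 8800/3 ≈ 2933.3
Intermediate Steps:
p = -5/9 (p = -30/54 = -30*1/54 = -5/9 ≈ -0.55556)
(p + s(H(1, 0 + (3 - 1*2))))*120 = (-5/9 + (2 + 3)²)*120 = (-5/9 + 5²)*120 = (-5/9 + 25)*120 = (220/9)*120 = 8800/3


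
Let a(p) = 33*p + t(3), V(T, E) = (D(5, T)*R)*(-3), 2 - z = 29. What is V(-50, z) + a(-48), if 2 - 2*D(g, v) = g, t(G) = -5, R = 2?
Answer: -1580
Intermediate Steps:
D(g, v) = 1 - g/2
z = -27 (z = 2 - 1*29 = 2 - 29 = -27)
V(T, E) = 9 (V(T, E) = ((1 - ½*5)*2)*(-3) = ((1 - 5/2)*2)*(-3) = -3/2*2*(-3) = -3*(-3) = 9)
a(p) = -5 + 33*p (a(p) = 33*p - 5 = -5 + 33*p)
V(-50, z) + a(-48) = 9 + (-5 + 33*(-48)) = 9 + (-5 - 1584) = 9 - 1589 = -1580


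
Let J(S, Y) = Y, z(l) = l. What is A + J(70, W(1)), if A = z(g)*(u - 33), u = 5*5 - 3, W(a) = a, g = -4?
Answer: 45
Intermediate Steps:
u = 22 (u = 25 - 3 = 22)
A = 44 (A = -4*(22 - 33) = -4*(-11) = 44)
A + J(70, W(1)) = 44 + 1 = 45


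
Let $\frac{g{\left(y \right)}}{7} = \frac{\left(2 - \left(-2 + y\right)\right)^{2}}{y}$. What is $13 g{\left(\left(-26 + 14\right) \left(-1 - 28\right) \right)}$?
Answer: $\frac{2692144}{87} \approx 30944.0$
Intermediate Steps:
$g{\left(y \right)} = \frac{7 \left(4 - y\right)^{2}}{y}$ ($g{\left(y \right)} = 7 \frac{\left(2 - \left(-2 + y\right)\right)^{2}}{y} = 7 \frac{\left(4 - y\right)^{2}}{y} = \frac{7 \left(4 - y\right)^{2}}{y}$)
$13 g{\left(\left(-26 + 14\right) \left(-1 - 28\right) \right)} = 13 \frac{7 \left(-4 + \left(-26 + 14\right) \left(-1 - 28\right)\right)^{2}}{\left(-26 + 14\right) \left(-1 - 28\right)} = 13 \frac{7 \left(-4 - -348\right)^{2}}{\left(-12\right) \left(-29\right)} = 13 \frac{7 \left(-4 + 348\right)^{2}}{348} = 13 \cdot 7 \cdot \frac{1}{348} \cdot 344^{2} = 13 \cdot 7 \cdot \frac{1}{348} \cdot 118336 = 13 \cdot \frac{207088}{87} = \frac{2692144}{87}$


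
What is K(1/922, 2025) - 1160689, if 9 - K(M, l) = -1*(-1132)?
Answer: -1161812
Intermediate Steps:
K(M, l) = -1123 (K(M, l) = 9 - (-1)*(-1132) = 9 - 1*1132 = 9 - 1132 = -1123)
K(1/922, 2025) - 1160689 = -1123 - 1160689 = -1161812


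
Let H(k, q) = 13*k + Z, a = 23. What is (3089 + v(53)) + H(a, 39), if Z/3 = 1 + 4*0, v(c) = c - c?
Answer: 3391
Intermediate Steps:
v(c) = 0
Z = 3 (Z = 3*(1 + 4*0) = 3*(1 + 0) = 3*1 = 3)
H(k, q) = 3 + 13*k (H(k, q) = 13*k + 3 = 3 + 13*k)
(3089 + v(53)) + H(a, 39) = (3089 + 0) + (3 + 13*23) = 3089 + (3 + 299) = 3089 + 302 = 3391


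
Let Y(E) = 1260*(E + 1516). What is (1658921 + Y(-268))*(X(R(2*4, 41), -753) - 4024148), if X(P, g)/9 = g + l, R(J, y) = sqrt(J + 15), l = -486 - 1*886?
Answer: -13065436415473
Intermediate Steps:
Y(E) = 1910160 + 1260*E (Y(E) = 1260*(1516 + E) = 1910160 + 1260*E)
l = -1372 (l = -486 - 886 = -1372)
R(J, y) = sqrt(15 + J)
X(P, g) = -12348 + 9*g (X(P, g) = 9*(g - 1372) = 9*(-1372 + g) = -12348 + 9*g)
(1658921 + Y(-268))*(X(R(2*4, 41), -753) - 4024148) = (1658921 + (1910160 + 1260*(-268)))*((-12348 + 9*(-753)) - 4024148) = (1658921 + (1910160 - 337680))*((-12348 - 6777) - 4024148) = (1658921 + 1572480)*(-19125 - 4024148) = 3231401*(-4043273) = -13065436415473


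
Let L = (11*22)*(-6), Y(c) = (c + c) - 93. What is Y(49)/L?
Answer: -5/1452 ≈ -0.0034435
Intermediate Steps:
Y(c) = -93 + 2*c (Y(c) = 2*c - 93 = -93 + 2*c)
L = -1452 (L = 242*(-6) = -1452)
Y(49)/L = (-93 + 2*49)/(-1452) = (-93 + 98)*(-1/1452) = 5*(-1/1452) = -5/1452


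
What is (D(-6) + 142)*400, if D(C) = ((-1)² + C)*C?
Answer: 68800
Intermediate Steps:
D(C) = C*(1 + C) (D(C) = (1 + C)*C = C*(1 + C))
(D(-6) + 142)*400 = (-6*(1 - 6) + 142)*400 = (-6*(-5) + 142)*400 = (30 + 142)*400 = 172*400 = 68800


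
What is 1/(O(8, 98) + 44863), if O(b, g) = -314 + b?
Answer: 1/44557 ≈ 2.2443e-5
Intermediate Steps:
1/(O(8, 98) + 44863) = 1/((-314 + 8) + 44863) = 1/(-306 + 44863) = 1/44557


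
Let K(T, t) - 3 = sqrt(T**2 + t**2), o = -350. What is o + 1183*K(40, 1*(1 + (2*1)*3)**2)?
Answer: 3199 + 1183*sqrt(4001) ≈ 78028.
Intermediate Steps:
K(T, t) = 3 + sqrt(T**2 + t**2)
o + 1183*K(40, 1*(1 + (2*1)*3)**2) = -350 + 1183*(3 + sqrt(40**2 + (1*(1 + (2*1)*3)**2)**2)) = -350 + 1183*(3 + sqrt(1600 + (1*(1 + 2*3)**2)**2)) = -350 + 1183*(3 + sqrt(1600 + (1*(1 + 6)**2)**2)) = -350 + 1183*(3 + sqrt(1600 + (1*7**2)**2)) = -350 + 1183*(3 + sqrt(1600 + (1*49)**2)) = -350 + 1183*(3 + sqrt(1600 + 49**2)) = -350 + 1183*(3 + sqrt(1600 + 2401)) = -350 + 1183*(3 + sqrt(4001)) = -350 + (3549 + 1183*sqrt(4001)) = 3199 + 1183*sqrt(4001)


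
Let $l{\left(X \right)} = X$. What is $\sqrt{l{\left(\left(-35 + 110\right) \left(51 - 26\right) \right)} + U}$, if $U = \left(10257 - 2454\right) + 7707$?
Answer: $\sqrt{17385} \approx 131.85$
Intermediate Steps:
$U = 15510$ ($U = 7803 + 7707 = 15510$)
$\sqrt{l{\left(\left(-35 + 110\right) \left(51 - 26\right) \right)} + U} = \sqrt{\left(-35 + 110\right) \left(51 - 26\right) + 15510} = \sqrt{75 \cdot 25 + 15510} = \sqrt{1875 + 15510} = \sqrt{17385}$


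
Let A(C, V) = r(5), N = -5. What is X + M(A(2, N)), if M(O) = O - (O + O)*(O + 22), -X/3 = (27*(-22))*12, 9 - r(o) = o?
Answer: 21180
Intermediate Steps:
r(o) = 9 - o
X = 21384 (X = -3*27*(-22)*12 = -(-1782)*12 = -3*(-7128) = 21384)
A(C, V) = 4 (A(C, V) = 9 - 1*5 = 9 - 5 = 4)
M(O) = O - 2*O*(22 + O)
X + M(A(2, N)) = 21384 - 1*4*(43 + 2*4) = 21384 - 1*4*(43 + 8) = 21384 - 1*4*51 = 21384 - 204 = 21180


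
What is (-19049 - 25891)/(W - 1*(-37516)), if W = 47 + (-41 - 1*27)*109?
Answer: -44940/30151 ≈ -1.4905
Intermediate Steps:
W = -7365 (W = 47 + (-41 - 27)*109 = 47 - 68*109 = 47 - 7412 = -7365)
(-19049 - 25891)/(W - 1*(-37516)) = (-19049 - 25891)/(-7365 - 1*(-37516)) = -44940/(-7365 + 37516) = -44940/30151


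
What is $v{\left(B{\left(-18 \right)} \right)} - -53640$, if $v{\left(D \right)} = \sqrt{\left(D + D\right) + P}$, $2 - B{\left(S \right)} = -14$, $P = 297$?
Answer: $53640 + \sqrt{329} \approx 53658.0$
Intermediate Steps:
$B{\left(S \right)} = 16$ ($B{\left(S \right)} = 2 - -14 = 2 + 14 = 16$)
$v{\left(D \right)} = \sqrt{297 + 2 D}$ ($v{\left(D \right)} = \sqrt{\left(D + D\right) + 297} = \sqrt{2 D + 297} = \sqrt{297 + 2 D}$)
$v{\left(B{\left(-18 \right)} \right)} - -53640 = \sqrt{297 + 2 \cdot 16} - -53640 = \sqrt{297 + 32} + 53640 = \sqrt{329} + 53640 = 53640 + \sqrt{329}$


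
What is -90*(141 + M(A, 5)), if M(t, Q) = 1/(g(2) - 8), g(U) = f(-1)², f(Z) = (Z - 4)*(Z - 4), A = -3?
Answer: -7829820/617 ≈ -12690.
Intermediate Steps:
f(Z) = (-4 + Z)² (f(Z) = (-4 + Z)*(-4 + Z) = (-4 + Z)²)
g(U) = 625 (g(U) = ((-4 - 1)²)² = ((-5)²)² = 25² = 625)
M(t, Q) = 1/617 (M(t, Q) = 1/(625 - 8) = 1/617)
-90*(141 + M(A, 5)) = -90*(141 + 1/617) = -90*86998/617 = -7829820/617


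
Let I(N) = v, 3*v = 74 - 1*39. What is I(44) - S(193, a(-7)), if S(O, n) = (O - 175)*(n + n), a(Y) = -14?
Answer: 1547/3 ≈ 515.67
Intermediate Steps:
v = 35/3 (v = (74 - 1*39)/3 = (74 - 39)/3 = (⅓)*35 = 35/3 ≈ 11.667)
S(O, n) = 2*n*(-175 + O) (S(O, n) = (-175 + O)*(2*n) = 2*n*(-175 + O))
I(N) = 35/3
I(44) - S(193, a(-7)) = 35/3 - 2*(-14)*(-175 + 193) = 35/3 - 2*(-14)*18 = 35/3 - 1*(-504) = 35/3 + 504 = 1547/3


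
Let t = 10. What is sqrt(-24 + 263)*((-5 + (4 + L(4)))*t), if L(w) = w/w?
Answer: 0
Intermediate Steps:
L(w) = 1
sqrt(-24 + 263)*((-5 + (4 + L(4)))*t) = sqrt(-24 + 263)*((-5 + (4 + 1))*10) = sqrt(239)*((-5 + 5)*10) = sqrt(239)*(0*10) = sqrt(239)*0 = 0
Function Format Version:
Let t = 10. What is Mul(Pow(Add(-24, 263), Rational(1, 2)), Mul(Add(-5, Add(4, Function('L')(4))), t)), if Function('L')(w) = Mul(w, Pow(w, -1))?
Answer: 0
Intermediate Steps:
Function('L')(w) = 1
Mul(Pow(Add(-24, 263), Rational(1, 2)), Mul(Add(-5, Add(4, Function('L')(4))), t)) = Mul(Pow(Add(-24, 263), Rational(1, 2)), Mul(Add(-5, Add(4, 1)), 10)) = Mul(Pow(239, Rational(1, 2)), Mul(Add(-5, 5), 10)) = Mul(Pow(239, Rational(1, 2)), Mul(0, 10)) = Mul(Pow(239, Rational(1, 2)), 0) = 0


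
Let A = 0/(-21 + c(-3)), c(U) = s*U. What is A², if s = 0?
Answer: 0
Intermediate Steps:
c(U) = 0 (c(U) = 0*U = 0)
A = 0 (A = 0/(-21 + 0) = 0/(-21) = 0*(-1/21) = 0)
A² = 0² = 0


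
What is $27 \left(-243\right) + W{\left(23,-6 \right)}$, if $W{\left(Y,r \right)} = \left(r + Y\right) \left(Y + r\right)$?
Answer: $-6272$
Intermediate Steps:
$W{\left(Y,r \right)} = \left(Y + r\right)^{2}$ ($W{\left(Y,r \right)} = \left(Y + r\right) \left(Y + r\right) = \left(Y + r\right)^{2}$)
$27 \left(-243\right) + W{\left(23,-6 \right)} = 27 \left(-243\right) + \left(23 - 6\right)^{2} = -6561 + 17^{2} = -6561 + 289 = -6272$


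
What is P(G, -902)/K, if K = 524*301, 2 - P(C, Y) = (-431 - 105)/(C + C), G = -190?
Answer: 2/535135 ≈ 3.7374e-6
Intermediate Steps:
P(C, Y) = 2 + 268/C (P(C, Y) = 2 - (-431 - 105)/(C + C) = 2 - (-536)/(2*C) = 2 - (-536)*1/(2*C) = 2 - (-268)/C = 2 + 268/C)
K = 157724
P(G, -902)/K = (2 + 268/(-190))/157724 = (2 + 268*(-1/190))*(1/157724) = (2 - 134/95)*(1/157724) = (56/95)*(1/157724) = 2/535135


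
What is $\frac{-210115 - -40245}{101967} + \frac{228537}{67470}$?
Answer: $\frac{3947367793}{2293237830} \approx 1.7213$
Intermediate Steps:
$\frac{-210115 - -40245}{101967} + \frac{228537}{67470} = \left(-210115 + \left(-82580 + 122825\right)\right) \frac{1}{101967} + 228537 \cdot \frac{1}{67470} = \left(-210115 + 40245\right) \frac{1}{101967} + \frac{76179}{22490} = \left(-169870\right) \frac{1}{101967} + \frac{76179}{22490} = - \frac{169870}{101967} + \frac{76179}{22490} = \frac{3947367793}{2293237830}$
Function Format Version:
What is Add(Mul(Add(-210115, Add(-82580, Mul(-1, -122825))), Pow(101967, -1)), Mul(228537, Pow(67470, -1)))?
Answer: Rational(3947367793, 2293237830) ≈ 1.7213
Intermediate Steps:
Add(Mul(Add(-210115, Add(-82580, Mul(-1, -122825))), Pow(101967, -1)), Mul(228537, Pow(67470, -1))) = Add(Mul(Add(-210115, Add(-82580, 122825)), Rational(1, 101967)), Mul(228537, Rational(1, 67470))) = Add(Mul(Add(-210115, 40245), Rational(1, 101967)), Rational(76179, 22490)) = Add(Mul(-169870, Rational(1, 101967)), Rational(76179, 22490)) = Add(Rational(-169870, 101967), Rational(76179, 22490)) = Rational(3947367793, 2293237830)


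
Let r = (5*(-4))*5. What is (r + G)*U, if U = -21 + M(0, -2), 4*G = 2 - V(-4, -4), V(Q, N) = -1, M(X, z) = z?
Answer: 9131/4 ≈ 2282.8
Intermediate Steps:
G = ¾ (G = (2 - 1*(-1))/4 = (2 + 1)/4 = (¼)*3 = ¾ ≈ 0.75000)
U = -23 (U = -21 - 2 = -23)
r = -100 (r = -20*5 = -100)
(r + G)*U = (-100 + ¾)*(-23) = -397/4*(-23) = 9131/4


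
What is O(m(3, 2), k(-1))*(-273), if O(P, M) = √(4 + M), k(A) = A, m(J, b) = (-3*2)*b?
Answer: -273*√3 ≈ -472.85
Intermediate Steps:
m(J, b) = -6*b
O(m(3, 2), k(-1))*(-273) = √(4 - 1)*(-273) = √3*(-273) = -273*√3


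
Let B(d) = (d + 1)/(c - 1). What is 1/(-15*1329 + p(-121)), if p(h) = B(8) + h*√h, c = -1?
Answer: -79758/1597420885 + 5324*I/1597420885 ≈ -4.9929e-5 + 3.3329e-6*I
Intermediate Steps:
B(d) = -½ - d/2 (B(d) = (d + 1)/(-1 - 1) = (1 + d)/(-2) = (1 + d)*(-½) = -½ - d/2)
p(h) = -9/2 + h^(3/2) (p(h) = (-½ - ½*8) + h*√h = (-½ - 4) + h^(3/2) = -9/2 + h^(3/2))
1/(-15*1329 + p(-121)) = 1/(-15*1329 + (-9/2 + (-121)^(3/2))) = 1/(-19935 + (-9/2 - 1331*I)) = 1/(-39879/2 - 1331*I) = 4*(-39879/2 + 1331*I)/1597420885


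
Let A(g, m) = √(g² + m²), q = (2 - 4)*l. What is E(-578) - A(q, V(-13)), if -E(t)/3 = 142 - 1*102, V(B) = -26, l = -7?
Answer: -120 - 2*√218 ≈ -149.53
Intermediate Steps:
q = 14 (q = (2 - 4)*(-7) = -2*(-7) = 14)
E(t) = -120 (E(t) = -3*(142 - 1*102) = -3*(142 - 102) = -3*40 = -120)
E(-578) - A(q, V(-13)) = -120 - √(14² + (-26)²) = -120 - √(196 + 676) = -120 - √872 = -120 - 2*√218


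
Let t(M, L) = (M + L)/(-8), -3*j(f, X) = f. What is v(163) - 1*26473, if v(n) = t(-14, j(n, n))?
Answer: -635147/24 ≈ -26464.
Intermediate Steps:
j(f, X) = -f/3
t(M, L) = -L/8 - M/8 (t(M, L) = (L + M)*(-1/8) = -L/8 - M/8)
v(n) = 7/4 + n/24 (v(n) = -(-1)*n/24 - 1/8*(-14) = n/24 + 7/4 = 7/4 + n/24)
v(163) - 1*26473 = (7/4 + (1/24)*163) - 1*26473 = (7/4 + 163/24) - 26473 = 205/24 - 26473 = -635147/24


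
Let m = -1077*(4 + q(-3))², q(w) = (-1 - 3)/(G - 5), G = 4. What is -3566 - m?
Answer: 65362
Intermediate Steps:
q(w) = 4 (q(w) = (-1 - 3)/(4 - 5) = -4/(-1) = -4*(-1) = 4)
m = -68928 (m = -1077*(4 + 4)² = -1077*8² = -1077*64 = -68928)
-3566 - m = -3566 - 1*(-68928) = -3566 + 68928 = 65362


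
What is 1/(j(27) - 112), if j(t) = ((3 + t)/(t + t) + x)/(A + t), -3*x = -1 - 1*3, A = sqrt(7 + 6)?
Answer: -6491421/726576769 + 153*sqrt(13)/726576769 ≈ -0.0089335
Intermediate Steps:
A = sqrt(13) ≈ 3.6056
x = 4/3 (x = -(-1 - 1*3)/3 = -(-1 - 3)/3 = -1/3*(-4) = 4/3 ≈ 1.3333)
j(t) = (4/3 + (3 + t)/(2*t))/(t + sqrt(13)) (j(t) = ((3 + t)/(t + t) + 4/3)/(sqrt(13) + t) = ((3 + t)/((2*t)) + 4/3)/(t + sqrt(13)) = ((3 + t)*(1/(2*t)) + 4/3)/(t + sqrt(13)) = ((3 + t)/(2*t) + 4/3)/(t + sqrt(13)) = (4/3 + (3 + t)/(2*t))/(t + sqrt(13)))
1/(j(27) - 112) = 1/((1/6)*(9 + 11*27)/(27*(27 + sqrt(13))) - 112) = 1/((1/6)*(1/27)*(9 + 297)/(27 + sqrt(13)) - 112) = 1/((1/6)*(1/27)*306/(27 + sqrt(13)) - 112) = 1/(17/(9*(27 + sqrt(13))) - 112) = 1/(-112 + 17/(9*(27 + sqrt(13))))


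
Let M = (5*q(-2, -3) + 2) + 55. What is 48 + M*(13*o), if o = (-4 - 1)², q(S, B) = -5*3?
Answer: -5802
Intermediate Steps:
q(S, B) = -15
o = 25 (o = (-5)² = 25)
M = -18 (M = (5*(-15) + 2) + 55 = (-75 + 2) + 55 = -73 + 55 = -18)
48 + M*(13*o) = 48 - 234*25 = 48 - 18*325 = 48 - 5850 = -5802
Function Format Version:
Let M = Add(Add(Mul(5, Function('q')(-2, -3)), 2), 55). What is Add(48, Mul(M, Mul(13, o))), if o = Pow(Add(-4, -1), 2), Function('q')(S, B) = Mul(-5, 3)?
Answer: -5802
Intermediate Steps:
Function('q')(S, B) = -15
o = 25 (o = Pow(-5, 2) = 25)
M = -18 (M = Add(Add(Mul(5, -15), 2), 55) = Add(Add(-75, 2), 55) = Add(-73, 55) = -18)
Add(48, Mul(M, Mul(13, o))) = Add(48, Mul(-18, Mul(13, 25))) = Add(48, Mul(-18, 325)) = Add(48, -5850) = -5802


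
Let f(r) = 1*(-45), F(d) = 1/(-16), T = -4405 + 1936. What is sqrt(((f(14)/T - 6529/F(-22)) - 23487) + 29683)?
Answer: sqrt(74953239485)/823 ≈ 332.66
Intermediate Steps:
T = -2469
F(d) = -1/16
f(r) = -45
sqrt(((f(14)/T - 6529/F(-22)) - 23487) + 29683) = sqrt(((-45/(-2469) - 6529/(-1/16)) - 23487) + 29683) = sqrt(((-45*(-1/2469) - 6529*(-16)) - 23487) + 29683) = sqrt(((15/823 + 104464) - 23487) + 29683) = sqrt((85973887/823 - 23487) + 29683) = sqrt(66644086/823 + 29683) = sqrt(91073195/823) = sqrt(74953239485)/823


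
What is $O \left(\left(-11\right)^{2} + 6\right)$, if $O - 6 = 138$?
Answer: $18288$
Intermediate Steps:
$O = 144$ ($O = 6 + 138 = 144$)
$O \left(\left(-11\right)^{2} + 6\right) = 144 \left(\left(-11\right)^{2} + 6\right) = 144 \left(121 + 6\right) = 144 \cdot 127 = 18288$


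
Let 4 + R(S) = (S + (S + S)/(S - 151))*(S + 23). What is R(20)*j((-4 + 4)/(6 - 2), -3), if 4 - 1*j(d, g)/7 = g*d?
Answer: 3091648/131 ≈ 23600.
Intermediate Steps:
j(d, g) = 28 - 7*d*g (j(d, g) = 28 - 7*g*d = 28 - 7*d*g)
R(S) = -4 + (23 + S)*(S + 2*S/(-151 + S)) (R(S) = -4 + (S + (S + S)/(S - 151))*(S + 23) = -4 + (S + (2*S)/(-151 + S))*(23 + S) = -4 + (S + 2*S/(-151 + S))*(23 + S) = -4 + (23 + S)*(S + 2*S/(-151 + S)))
R(20)*j((-4 + 4)/(6 - 2), -3) = ((604 + 20³ - 3431*20 - 126*20²)/(-151 + 20))*(28 - 7*(-4 + 4)/(6 - 2)*(-3)) = ((604 + 8000 - 68620 - 126*400)/(-131))*(28 - 7*0/4*(-3)) = (-(604 + 8000 - 68620 - 50400)/131)*(28 - 7*0*(¼)*(-3)) = (-1/131*(-110416))*(28 - 7*0*(-3)) = 110416*(28 + 0)/131 = (110416/131)*28 = 3091648/131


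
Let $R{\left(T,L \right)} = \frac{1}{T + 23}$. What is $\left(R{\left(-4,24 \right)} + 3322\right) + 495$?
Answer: $\frac{72524}{19} \approx 3817.1$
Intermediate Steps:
$R{\left(T,L \right)} = \frac{1}{23 + T}$
$\left(R{\left(-4,24 \right)} + 3322\right) + 495 = \left(\frac{1}{23 - 4} + 3322\right) + 495 = \left(\frac{1}{19} + 3322\right) + 495 = \frac{63119}{19} + 495 = \frac{72524}{19}$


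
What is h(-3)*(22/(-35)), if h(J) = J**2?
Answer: -198/35 ≈ -5.6571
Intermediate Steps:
h(-3)*(22/(-35)) = (-3)**2*(22/(-35)) = 9*(22*(-1/35)) = 9*(-22/35) = -198/35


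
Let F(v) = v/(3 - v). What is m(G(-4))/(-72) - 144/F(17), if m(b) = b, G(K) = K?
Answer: 36305/306 ≈ 118.64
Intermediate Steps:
m(G(-4))/(-72) - 144/F(17) = -4/(-72) - 144/((-1*17/(-3 + 17))) = -4*(-1/72) - 144/((-1*17/14)) = 1/18 - 144/((-1*17*1/14)) = 1/18 - 144/(-17/14) = 1/18 - 144*(-14/17) = 1/18 + 2016/17 = 36305/306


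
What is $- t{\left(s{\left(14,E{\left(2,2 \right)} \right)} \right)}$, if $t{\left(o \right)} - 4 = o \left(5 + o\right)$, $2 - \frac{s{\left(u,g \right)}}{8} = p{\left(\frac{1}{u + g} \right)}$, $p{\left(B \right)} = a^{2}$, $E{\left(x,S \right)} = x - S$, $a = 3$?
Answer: $-2860$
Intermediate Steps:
$p{\left(B \right)} = 9$ ($p{\left(B \right)} = 3^{2} = 9$)
$s{\left(u,g \right)} = -56$ ($s{\left(u,g \right)} = 16 - 72 = -56$)
$t{\left(o \right)} = 4 + o \left(5 + o\right)$
$- t{\left(s{\left(14,E{\left(2,2 \right)} \right)} \right)} = - (4 + \left(-56\right)^{2} + 5 \left(-56\right)) = - (4 + 3136 - 280) = \left(-1\right) 2860 = -2860$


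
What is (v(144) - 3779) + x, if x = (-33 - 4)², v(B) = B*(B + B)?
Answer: 39062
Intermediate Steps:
v(B) = 2*B² (v(B) = B*(2*B) = 2*B²)
x = 1369 (x = (-37)² = 1369)
(v(144) - 3779) + x = (2*144² - 3779) + 1369 = (2*20736 - 3779) + 1369 = (41472 - 3779) + 1369 = 37693 + 1369 = 39062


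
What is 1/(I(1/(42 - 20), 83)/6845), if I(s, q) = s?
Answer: 150590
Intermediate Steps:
1/(I(1/(42 - 20), 83)/6845) = 1/(1/((42 - 20)*6845)) = 1/((1/6845)/22) = 1/((1/22)*(1/6845)) = 1/(1/150590) = 150590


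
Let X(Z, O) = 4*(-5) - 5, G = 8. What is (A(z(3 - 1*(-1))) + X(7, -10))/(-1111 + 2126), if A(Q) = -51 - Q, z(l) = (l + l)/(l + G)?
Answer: -46/609 ≈ -0.075534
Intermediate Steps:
z(l) = 2*l/(8 + l) (z(l) = (l + l)/(l + 8) = (2*l)/(8 + l) = 2*l/(8 + l))
X(Z, O) = -25 (X(Z, O) = -20 - 5 = -25)
(A(z(3 - 1*(-1))) + X(7, -10))/(-1111 + 2126) = ((-51 - 2*(3 - 1*(-1))/(8 + (3 - 1*(-1)))) - 25)/(-1111 + 2126) = ((-51 - 2*(3 + 1)/(8 + (3 + 1))) - 25)/1015 = ((-51 - 2*4/(8 + 4)) - 25)*(1/1015) = ((-51 - 2*4/12) - 25)*(1/1015) = ((-51 - 1*⅔) - 25)*(1/1015) = ((-51 - ⅔) - 25)*(1/1015) = (-155/3 - 25)*(1/1015) = -230/3*1/1015 = -46/609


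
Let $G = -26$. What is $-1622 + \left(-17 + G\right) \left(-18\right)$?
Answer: $-848$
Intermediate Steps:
$-1622 + \left(-17 + G\right) \left(-18\right) = -1622 + \left(-17 - 26\right) \left(-18\right) = -1622 - -774 = -1622 + 774 = -848$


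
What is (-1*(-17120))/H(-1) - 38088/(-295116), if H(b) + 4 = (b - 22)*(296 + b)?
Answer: -399483874/166961877 ≈ -2.3927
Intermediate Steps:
H(b) = -4 + (-22 + b)*(296 + b) (H(b) = -4 + (b - 22)*(296 + b) = -4 + (-22 + b)*(296 + b))
(-1*(-17120))/H(-1) - 38088/(-295116) = (-1*(-17120))/(-6516 + (-1)**2 + 274*(-1)) - 38088/(-295116) = 17120/(-6516 + 1 - 274) - 38088*(-1/295116) = 17120/(-6789) + 3174/24593 = 17120*(-1/6789) + 3174/24593 = -17120/6789 + 3174/24593 = -399483874/166961877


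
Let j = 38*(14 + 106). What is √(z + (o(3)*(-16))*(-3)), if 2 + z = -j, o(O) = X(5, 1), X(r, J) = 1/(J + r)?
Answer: 3*I*√506 ≈ 67.483*I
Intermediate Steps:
o(O) = ⅙ (o(O) = 1/(1 + 5) = 1/6 = ⅙)
j = 4560 (j = 38*120 = 4560)
z = -4562 (z = -2 - 1*4560 = -2 - 4560 = -4562)
√(z + (o(3)*(-16))*(-3)) = √(-4562 + ((⅙)*(-16))*(-3)) = √(-4562 - 8/3*(-3)) = √(-4562 + 8) = √(-4554) = 3*I*√506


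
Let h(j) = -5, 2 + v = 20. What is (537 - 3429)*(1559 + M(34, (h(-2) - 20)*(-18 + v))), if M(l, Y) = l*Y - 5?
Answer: -4494168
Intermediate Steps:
v = 18 (v = -2 + 20 = 18)
M(l, Y) = -5 + Y*l (M(l, Y) = Y*l - 5 = -5 + Y*l)
(537 - 3429)*(1559 + M(34, (h(-2) - 20)*(-18 + v))) = (537 - 3429)*(1559 + (-5 + ((-5 - 20)*(-18 + 18))*34)) = -2892*(1559 + (-5 - 25*0*34)) = -2892*(1559 + (-5 + 0*34)) = -2892*(1559 + (-5 + 0)) = -2892*(1559 - 5) = -2892*1554 = -4494168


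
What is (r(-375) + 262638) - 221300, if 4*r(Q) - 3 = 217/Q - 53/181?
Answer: 11223411473/271500 ≈ 41339.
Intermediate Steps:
r(Q) = 245/362 + 217/(4*Q) (r(Q) = 3/4 + (217/Q - 53/181)/4 = 3/4 + (-53/181 + 217/Q)/4 = 3/4 + (-53/724 + 217/(4*Q)) = 245/362 + 217/(4*Q))
(r(-375) + 262638) - 221300 = ((7/724)*(5611 + 70*(-375))/(-375) + 262638) - 221300 = ((7/724)*(-1/375)*(5611 - 26250) + 262638) - 221300 = ((7/724)*(-1/375)*(-20639) + 262638) - 221300 = (144473/271500 + 262638) - 221300 = 71306361473/271500 - 221300 = 11223411473/271500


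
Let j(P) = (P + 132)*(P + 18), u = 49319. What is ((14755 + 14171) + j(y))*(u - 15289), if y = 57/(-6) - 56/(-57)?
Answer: 6655239153995/6498 ≈ 1.0242e+9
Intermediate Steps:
y = -971/114 (y = 57*(-⅙) - 56*(-1/57) = -19/2 + 56/57 = -971/114 ≈ -8.5175)
j(P) = (18 + P)*(132 + P) (j(P) = (132 + P)*(18 + P) = (18 + P)*(132 + P))
((14755 + 14171) + j(y))*(u - 15289) = ((14755 + 14171) + (2376 + (-971/114)² + 150*(-971/114)))*(49319 - 15289) = (28926 + (2376 + 942841/12996 - 24275/19))*34030 = (28926 + 15217237/12996)*34030 = (391139533/12996)*34030 = 6655239153995/6498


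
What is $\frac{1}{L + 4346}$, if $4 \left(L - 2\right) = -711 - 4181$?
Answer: $\frac{1}{3125} \approx 0.00032$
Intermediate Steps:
$L = -1221$ ($L = 2 + \frac{-711 - 4181}{4} = 2 + \frac{1}{4} \left(-4892\right) = 2 - 1223 = -1221$)
$\frac{1}{L + 4346} = \frac{1}{-1221 + 4346} = \frac{1}{3125}$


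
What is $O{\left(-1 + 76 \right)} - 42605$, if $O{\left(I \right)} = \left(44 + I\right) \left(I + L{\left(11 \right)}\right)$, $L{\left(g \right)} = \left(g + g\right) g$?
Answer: $-4882$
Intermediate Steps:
$L{\left(g \right)} = 2 g^{2}$ ($L{\left(g \right)} = 2 g g = 2 g^{2}$)
$O{\left(I \right)} = \left(44 + I\right) \left(242 + I\right)$ ($O{\left(I \right)} = \left(44 + I\right) \left(I + 2 \cdot 11^{2}\right) = \left(44 + I\right) \left(I + 2 \cdot 121\right) = \left(44 + I\right) \left(I + 242\right) = \left(44 + I\right) \left(242 + I\right)$)
$O{\left(-1 + 76 \right)} - 42605 = \left(10648 + \left(-1 + 76\right)^{2} + 286 \left(-1 + 76\right)\right) - 42605 = \left(10648 + 75^{2} + 286 \cdot 75\right) - 42605 = \left(10648 + 5625 + 21450\right) - 42605 = 37723 - 42605 = -4882$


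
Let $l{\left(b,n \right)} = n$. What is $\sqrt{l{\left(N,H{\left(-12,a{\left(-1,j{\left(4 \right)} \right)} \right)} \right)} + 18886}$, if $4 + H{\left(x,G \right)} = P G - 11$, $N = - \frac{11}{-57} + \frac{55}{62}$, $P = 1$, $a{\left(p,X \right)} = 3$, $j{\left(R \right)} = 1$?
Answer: $\sqrt{18874} \approx 137.38$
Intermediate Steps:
$N = \frac{3817}{3534}$ ($N = \left(-11\right) \left(- \frac{1}{57}\right) + 55 \cdot \frac{1}{62} = \frac{11}{57} + \frac{55}{62} = \frac{3817}{3534} \approx 1.0801$)
$H{\left(x,G \right)} = -15 + G$ ($H{\left(x,G \right)} = -4 + \left(1 G - 11\right) = -4 + \left(G - 11\right) = -4 + \left(-11 + G\right) = -15 + G$)
$\sqrt{l{\left(N,H{\left(-12,a{\left(-1,j{\left(4 \right)} \right)} \right)} \right)} + 18886} = \sqrt{\left(-15 + 3\right) + 18886} = \sqrt{-12 + 18886} = \sqrt{18874}$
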